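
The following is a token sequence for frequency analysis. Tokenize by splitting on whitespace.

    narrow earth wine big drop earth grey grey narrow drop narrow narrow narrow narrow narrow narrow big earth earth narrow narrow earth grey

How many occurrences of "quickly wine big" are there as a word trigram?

0

Scanning the 21 overlapping trigram windows for "quickly wine big":
  (none found)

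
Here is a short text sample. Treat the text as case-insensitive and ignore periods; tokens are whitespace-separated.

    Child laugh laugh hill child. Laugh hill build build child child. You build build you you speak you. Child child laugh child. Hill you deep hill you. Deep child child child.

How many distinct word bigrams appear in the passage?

31 tokens → 30 bigram windows in total.
Repeated bigrams (each contributes count−1 duplicates):
  child child: 4
  child laugh: 3
  build build: 2
  hill you: 2
  laugh hill: 2
  you deep: 2
9 duplicate windows → 30 − 9 = 21 distinct.

21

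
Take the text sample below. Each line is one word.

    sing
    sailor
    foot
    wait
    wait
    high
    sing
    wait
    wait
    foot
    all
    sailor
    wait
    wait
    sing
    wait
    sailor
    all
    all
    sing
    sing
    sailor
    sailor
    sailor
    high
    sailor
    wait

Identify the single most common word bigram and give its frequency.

"wait wait", 3 times

Bigram frequencies (highest first):
  wait wait: 3
  sing sailor: 2
  sing wait: 2
  sailor wait: 2
  sailor sailor: 2
  sailor foot: 1
  … (14 more, each ≤ 1)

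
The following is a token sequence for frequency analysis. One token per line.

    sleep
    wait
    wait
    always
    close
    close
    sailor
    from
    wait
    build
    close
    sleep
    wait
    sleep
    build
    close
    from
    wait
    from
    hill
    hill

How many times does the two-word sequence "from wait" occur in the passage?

2

Scanning the 20 overlapping bigram windows for "from wait":
  position 8–9: from wait
  position 17–18: from wait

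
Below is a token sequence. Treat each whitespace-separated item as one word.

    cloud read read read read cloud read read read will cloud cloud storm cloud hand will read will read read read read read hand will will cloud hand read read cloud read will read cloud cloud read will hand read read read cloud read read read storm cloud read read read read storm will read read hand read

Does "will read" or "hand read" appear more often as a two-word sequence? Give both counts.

"will read": 4 occurrences
"hand read": 3 occurrences

"will read" (4 vs 3)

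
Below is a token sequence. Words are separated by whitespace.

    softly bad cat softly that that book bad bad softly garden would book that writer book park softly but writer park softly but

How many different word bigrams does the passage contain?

23 tokens → 22 bigram windows in total.
Repeated bigrams (each contributes count−1 duplicates):
  park softly: 2
  softly but: 2
2 duplicate windows → 22 − 2 = 20 distinct.

20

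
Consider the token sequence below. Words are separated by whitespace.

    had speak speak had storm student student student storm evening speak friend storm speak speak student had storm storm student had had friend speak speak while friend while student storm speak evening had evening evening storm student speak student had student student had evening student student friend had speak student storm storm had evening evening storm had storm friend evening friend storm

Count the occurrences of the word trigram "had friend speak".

1

Scanning the 60 overlapping trigram windows for "had friend speak":
  position 22–24: had friend speak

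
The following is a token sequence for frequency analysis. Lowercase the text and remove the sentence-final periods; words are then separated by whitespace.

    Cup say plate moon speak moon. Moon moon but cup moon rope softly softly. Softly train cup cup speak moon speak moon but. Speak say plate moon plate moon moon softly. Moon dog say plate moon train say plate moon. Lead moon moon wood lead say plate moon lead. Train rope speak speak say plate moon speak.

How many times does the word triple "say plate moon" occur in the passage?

6

Scanning the 55 overlapping trigram windows for "say plate moon":
  position 2–4: say plate moon
  position 25–27: say plate moon
  position 34–36: say plate moon
  position 38–40: say plate moon
  position 46–48: say plate moon
  position 54–56: say plate moon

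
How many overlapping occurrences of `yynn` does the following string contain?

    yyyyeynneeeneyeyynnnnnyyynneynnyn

2

Sliding a length-4 window over the 33 characters (30 positions):
  position 16–19: yynn
  position 24–27: yynn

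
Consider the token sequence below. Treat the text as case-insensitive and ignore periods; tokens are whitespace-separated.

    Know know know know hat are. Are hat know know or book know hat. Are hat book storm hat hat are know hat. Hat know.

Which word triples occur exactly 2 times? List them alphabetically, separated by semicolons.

know hat are; know know know

Trigram counts meeting the condition (exactly 2 times):
  know hat are: 2
  know know know: 2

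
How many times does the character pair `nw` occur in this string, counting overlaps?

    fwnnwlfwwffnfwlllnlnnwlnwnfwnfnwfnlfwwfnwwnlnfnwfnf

Sliding a length-2 window over the 51 characters (50 positions):
  position 4–5: nw
  position 21–22: nw
  position 24–25: nw
  position 31–32: nw
  position 40–41: nw
  position 47–48: nw

6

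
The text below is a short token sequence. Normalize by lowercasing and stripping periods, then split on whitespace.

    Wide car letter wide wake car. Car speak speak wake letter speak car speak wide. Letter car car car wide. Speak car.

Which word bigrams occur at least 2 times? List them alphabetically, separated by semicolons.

Bigram counts meeting the condition (at least 2 times):
  car car: 3
  car speak: 2
  speak car: 2

car car; car speak; speak car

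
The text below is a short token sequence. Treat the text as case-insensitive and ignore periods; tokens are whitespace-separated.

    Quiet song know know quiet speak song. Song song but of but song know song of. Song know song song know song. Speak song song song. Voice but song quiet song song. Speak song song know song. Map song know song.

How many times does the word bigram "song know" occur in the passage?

Scanning the 40 overlapping bigram windows for "song know":
  position 2–3: song know
  position 13–14: song know
  position 17–18: song know
  position 20–21: song know
  position 35–36: song know
  position 39–40: song know

6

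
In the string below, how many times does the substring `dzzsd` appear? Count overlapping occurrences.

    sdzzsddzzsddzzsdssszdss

3

Sliding a length-5 window over the 23 characters (19 positions):
  position 2–6: dzzsd
  position 7–11: dzzsd
  position 12–16: dzzsd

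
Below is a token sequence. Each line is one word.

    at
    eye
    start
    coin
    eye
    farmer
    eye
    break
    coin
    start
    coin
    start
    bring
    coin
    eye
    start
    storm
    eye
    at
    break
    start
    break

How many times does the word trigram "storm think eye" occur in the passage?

Scanning the 20 overlapping trigram windows for "storm think eye":
  (none found)

0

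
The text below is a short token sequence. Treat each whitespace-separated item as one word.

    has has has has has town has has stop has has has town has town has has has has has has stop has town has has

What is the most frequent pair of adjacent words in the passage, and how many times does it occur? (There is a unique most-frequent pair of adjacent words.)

Bigram frequencies (highest first):
  has has: 13
  has town: 4
  town has: 4
  has stop: 2
  stop has: 2

"has has", 13 times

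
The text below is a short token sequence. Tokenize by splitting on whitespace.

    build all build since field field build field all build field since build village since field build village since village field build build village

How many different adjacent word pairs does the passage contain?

24 tokens → 23 bigram windows in total.
Repeated bigrams (each contributes count−1 duplicates):
  build village: 3
  field build: 3
  all build: 2
  build field: 2
  since field: 2
  village since: 2
8 duplicate windows → 23 − 8 = 15 distinct.

15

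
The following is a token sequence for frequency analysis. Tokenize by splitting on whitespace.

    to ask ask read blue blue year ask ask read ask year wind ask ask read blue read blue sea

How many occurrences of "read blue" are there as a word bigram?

Scanning the 19 overlapping bigram windows for "read blue":
  position 4–5: read blue
  position 16–17: read blue
  position 18–19: read blue

3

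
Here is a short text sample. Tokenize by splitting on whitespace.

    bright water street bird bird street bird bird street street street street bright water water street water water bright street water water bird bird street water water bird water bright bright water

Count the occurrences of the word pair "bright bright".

Scanning the 31 overlapping bigram windows for "bright bright":
  position 30–31: bright bright

1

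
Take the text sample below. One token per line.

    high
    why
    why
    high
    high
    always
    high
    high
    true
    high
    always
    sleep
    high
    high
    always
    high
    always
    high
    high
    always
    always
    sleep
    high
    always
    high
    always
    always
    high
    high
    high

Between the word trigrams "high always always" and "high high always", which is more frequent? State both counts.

"high high always" (3 vs 2)

"high always always": 2 occurrences
"high high always": 3 occurrences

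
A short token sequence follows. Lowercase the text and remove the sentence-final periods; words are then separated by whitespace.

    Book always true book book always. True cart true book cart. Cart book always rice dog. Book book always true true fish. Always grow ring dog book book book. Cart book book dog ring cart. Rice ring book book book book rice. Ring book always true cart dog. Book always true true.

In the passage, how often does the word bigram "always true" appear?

5

Scanning the 51 overlapping bigram windows for "always true":
  position 2–3: always true
  position 6–7: always true
  position 19–20: always true
  position 45–46: always true
  position 50–51: always true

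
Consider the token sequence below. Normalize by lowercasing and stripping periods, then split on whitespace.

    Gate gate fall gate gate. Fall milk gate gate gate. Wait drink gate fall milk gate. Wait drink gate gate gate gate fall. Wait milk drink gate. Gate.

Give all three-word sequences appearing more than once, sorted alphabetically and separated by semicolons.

drink gate gate; fall milk gate; gate fall milk; gate gate fall; gate gate gate; gate wait drink; wait drink gate

Trigram counts meeting the condition (more than once):
  drink gate gate: 2
  fall milk gate: 2
  gate fall milk: 2
  gate gate fall: 3
  gate gate gate: 3
  gate wait drink: 2
  wait drink gate: 2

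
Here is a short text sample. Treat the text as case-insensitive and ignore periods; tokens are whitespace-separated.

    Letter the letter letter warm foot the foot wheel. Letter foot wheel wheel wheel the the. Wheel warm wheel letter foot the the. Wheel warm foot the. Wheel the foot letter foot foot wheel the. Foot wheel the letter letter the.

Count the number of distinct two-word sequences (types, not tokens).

18

41 tokens → 40 bigram windows in total.
Repeated bigrams (each contributes count−1 duplicates):
  foot wheel: 4
  wheel the: 4
  foot the: 3
  letter foot: 3
  the foot: 3
  the wheel: 3
  letter letter: 2
  letter the: 2
  … (6 more repeated)
22 duplicate windows → 40 − 22 = 18 distinct.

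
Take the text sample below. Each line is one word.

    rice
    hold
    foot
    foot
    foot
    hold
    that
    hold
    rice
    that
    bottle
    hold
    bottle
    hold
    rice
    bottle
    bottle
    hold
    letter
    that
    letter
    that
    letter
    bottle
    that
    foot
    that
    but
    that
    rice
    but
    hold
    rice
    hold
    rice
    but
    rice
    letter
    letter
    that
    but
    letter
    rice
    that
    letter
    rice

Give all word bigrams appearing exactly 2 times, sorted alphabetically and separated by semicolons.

Bigram counts meeting the condition (exactly 2 times):
  foot foot: 2
  letter rice: 2
  rice but: 2
  rice hold: 2
  rice that: 2
  that but: 2

foot foot; letter rice; rice but; rice hold; rice that; that but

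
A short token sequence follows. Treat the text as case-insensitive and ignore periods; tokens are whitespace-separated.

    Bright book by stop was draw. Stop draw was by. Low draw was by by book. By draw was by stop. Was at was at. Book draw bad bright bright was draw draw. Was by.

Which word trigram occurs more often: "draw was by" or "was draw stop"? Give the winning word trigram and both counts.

"draw was by" (4 vs 1)

"draw was by": 4 occurrences
"was draw stop": 1 occurrence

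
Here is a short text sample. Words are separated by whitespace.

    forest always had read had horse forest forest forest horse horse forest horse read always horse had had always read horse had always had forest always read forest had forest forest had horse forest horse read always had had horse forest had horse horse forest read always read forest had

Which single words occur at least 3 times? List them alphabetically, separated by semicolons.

Unigram counts meeting the condition (at least 3 times):
  always: 7
  forest: 13
  had: 12
  horse: 11
  read: 7

always; forest; had; horse; read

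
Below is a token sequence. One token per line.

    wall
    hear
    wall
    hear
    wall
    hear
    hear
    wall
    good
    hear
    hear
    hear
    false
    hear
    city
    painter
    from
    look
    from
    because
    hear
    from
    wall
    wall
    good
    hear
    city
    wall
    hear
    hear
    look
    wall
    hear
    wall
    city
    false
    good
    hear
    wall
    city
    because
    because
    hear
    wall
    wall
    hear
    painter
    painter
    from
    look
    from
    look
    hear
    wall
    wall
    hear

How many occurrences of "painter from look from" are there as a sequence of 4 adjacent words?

Scanning the 53 overlapping 4-gram windows for "painter from look from":
  position 16–19: painter from look from
  position 48–51: painter from look from

2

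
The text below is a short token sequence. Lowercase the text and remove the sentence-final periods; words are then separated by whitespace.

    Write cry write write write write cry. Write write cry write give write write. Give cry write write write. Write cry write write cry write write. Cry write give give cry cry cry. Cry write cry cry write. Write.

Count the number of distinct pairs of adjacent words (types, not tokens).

39 tokens → 38 bigram windows in total.
Repeated bigrams (each contributes count−1 duplicates):
  write write: 11
  cry write: 9
  write cry: 7
  cry cry: 4
  write give: 3
  give cry: 2
30 duplicate windows → 38 − 30 = 8 distinct.

8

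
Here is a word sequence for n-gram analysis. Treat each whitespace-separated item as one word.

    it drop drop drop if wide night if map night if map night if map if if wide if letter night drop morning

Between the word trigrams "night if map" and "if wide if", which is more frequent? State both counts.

"night if map": 3 occurrences
"if wide if": 1 occurrence

"night if map" (3 vs 1)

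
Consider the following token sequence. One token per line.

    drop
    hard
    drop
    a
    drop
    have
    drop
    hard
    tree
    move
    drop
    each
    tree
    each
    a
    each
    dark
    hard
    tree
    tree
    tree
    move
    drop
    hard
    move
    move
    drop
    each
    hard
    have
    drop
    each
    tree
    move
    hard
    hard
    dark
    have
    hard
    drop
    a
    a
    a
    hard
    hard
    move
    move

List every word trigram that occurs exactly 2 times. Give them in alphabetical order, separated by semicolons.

Trigram counts meeting the condition (exactly 2 times):
  drop each tree: 2
  hard drop a: 2
  hard move move: 2
  move drop each: 2
  tree move drop: 2

drop each tree; hard drop a; hard move move; move drop each; tree move drop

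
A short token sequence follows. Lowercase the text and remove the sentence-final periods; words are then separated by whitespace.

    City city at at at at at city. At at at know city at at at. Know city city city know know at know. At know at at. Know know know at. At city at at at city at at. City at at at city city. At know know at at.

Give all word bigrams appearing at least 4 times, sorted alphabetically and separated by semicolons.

Bigram counts meeting the condition (at least 4 times):
  at at: 16
  at city: 5
  at know: 6
  city at: 7
  city city: 4
  know at: 5
  know know: 4

at at; at city; at know; city at; city city; know at; know know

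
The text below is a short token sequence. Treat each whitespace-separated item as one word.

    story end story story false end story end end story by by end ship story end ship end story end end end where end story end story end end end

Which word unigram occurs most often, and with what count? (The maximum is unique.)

"end", 15 times

Unigram frequencies (highest first):
  end: 15
  story: 9
  by: 2
  ship: 2
  false: 1
  where: 1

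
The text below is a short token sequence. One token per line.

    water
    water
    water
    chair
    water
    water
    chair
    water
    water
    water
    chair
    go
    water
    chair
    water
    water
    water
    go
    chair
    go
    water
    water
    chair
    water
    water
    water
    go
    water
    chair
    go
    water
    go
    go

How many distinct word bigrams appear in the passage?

33 tokens → 32 bigram windows in total.
Repeated bigrams (each contributes count−1 duplicates):
  water water: 10
  water chair: 6
  chair water: 4
  go water: 4
  chair go: 3
  water go: 3
24 duplicate windows → 32 − 24 = 8 distinct.

8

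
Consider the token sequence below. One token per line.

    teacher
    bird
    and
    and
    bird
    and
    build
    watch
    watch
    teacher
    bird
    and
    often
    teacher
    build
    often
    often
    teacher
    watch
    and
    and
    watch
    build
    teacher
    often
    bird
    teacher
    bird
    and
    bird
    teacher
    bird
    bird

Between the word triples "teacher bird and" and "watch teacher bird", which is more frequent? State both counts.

"teacher bird and" (3 vs 1)

"teacher bird and": 3 occurrences
"watch teacher bird": 1 occurrence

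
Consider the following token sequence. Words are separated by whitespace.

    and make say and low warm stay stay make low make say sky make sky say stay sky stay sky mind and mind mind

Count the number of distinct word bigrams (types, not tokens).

24 tokens → 23 bigram windows in total.
Repeated bigrams (each contributes count−1 duplicates):
  make say: 2
  stay sky: 2
2 duplicate windows → 23 − 2 = 21 distinct.

21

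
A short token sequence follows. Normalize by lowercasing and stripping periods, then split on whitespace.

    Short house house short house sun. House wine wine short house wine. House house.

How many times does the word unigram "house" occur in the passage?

7

Scanning the 14 tokens for "house":
  position 2: house
  position 3: house
  position 5: house
  position 7: house
  position 11: house
  position 13: house
  position 14: house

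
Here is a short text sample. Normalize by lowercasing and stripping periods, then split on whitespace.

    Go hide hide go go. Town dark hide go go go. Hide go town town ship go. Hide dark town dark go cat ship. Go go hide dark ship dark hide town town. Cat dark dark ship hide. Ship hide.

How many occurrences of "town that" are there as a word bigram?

Scanning the 39 overlapping bigram windows for "town that":
  (none found)

0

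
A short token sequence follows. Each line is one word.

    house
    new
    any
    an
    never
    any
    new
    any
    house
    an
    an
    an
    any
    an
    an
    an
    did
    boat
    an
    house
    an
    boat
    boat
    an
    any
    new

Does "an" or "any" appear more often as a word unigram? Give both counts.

"an" (10 vs 5)

"an": 10 occurrences
"any": 5 occurrences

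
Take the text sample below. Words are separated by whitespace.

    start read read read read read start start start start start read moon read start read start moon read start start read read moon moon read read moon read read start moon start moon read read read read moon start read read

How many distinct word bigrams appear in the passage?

9

42 tokens → 41 bigram windows in total.
Repeated bigrams (each contributes count−1 duplicates):
  read read: 11
  moon read: 5
  read start: 5
  start read: 5
  start start: 5
  read moon: 4
  start moon: 3
  moon start: 2
32 duplicate windows → 41 − 32 = 9 distinct.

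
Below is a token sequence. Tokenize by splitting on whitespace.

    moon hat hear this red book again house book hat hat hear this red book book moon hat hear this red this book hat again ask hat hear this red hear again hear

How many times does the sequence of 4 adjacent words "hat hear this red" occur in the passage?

4

Scanning the 30 overlapping 4-gram windows for "hat hear this red":
  position 2–5: hat hear this red
  position 11–14: hat hear this red
  position 18–21: hat hear this red
  position 27–30: hat hear this red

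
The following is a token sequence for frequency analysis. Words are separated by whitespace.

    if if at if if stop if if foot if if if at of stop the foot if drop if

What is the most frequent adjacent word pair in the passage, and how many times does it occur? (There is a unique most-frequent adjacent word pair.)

Bigram frequencies (highest first):
  if if: 5
  if at: 2
  foot if: 2
  at if: 1
  if stop: 1
  stop if: 1
  … (7 more, each ≤ 1)

"if if", 5 times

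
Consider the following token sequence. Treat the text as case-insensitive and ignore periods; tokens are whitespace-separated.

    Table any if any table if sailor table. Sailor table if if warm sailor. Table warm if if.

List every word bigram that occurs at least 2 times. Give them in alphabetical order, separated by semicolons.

if if; sailor table; table if

Bigram counts meeting the condition (at least 2 times):
  if if: 2
  sailor table: 3
  table if: 2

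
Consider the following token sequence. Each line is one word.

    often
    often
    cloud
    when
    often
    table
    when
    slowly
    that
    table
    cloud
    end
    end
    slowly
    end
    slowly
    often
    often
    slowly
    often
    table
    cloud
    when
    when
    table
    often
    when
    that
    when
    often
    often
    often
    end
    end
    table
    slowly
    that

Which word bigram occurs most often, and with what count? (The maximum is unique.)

"often often", 4 times

Bigram frequencies (highest first):
  often often: 4
  cloud when: 2
  when often: 2
  often table: 2
  slowly that: 2
  table cloud: 2
  … (19 more, each ≤ 2)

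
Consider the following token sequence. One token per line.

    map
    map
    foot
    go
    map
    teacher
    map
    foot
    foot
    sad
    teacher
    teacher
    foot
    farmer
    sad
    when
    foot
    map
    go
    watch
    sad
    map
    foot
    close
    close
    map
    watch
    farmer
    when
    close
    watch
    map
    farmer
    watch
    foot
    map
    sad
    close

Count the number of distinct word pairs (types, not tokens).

38 tokens → 37 bigram windows in total.
Repeated bigrams (each contributes count−1 duplicates):
  map foot: 3
  foot map: 2
3 duplicate windows → 37 − 3 = 34 distinct.

34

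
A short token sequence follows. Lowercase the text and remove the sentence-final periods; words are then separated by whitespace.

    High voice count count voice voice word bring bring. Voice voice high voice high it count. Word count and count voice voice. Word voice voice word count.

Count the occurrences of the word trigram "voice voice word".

Scanning the 25 overlapping trigram windows for "voice voice word":
  position 5–7: voice voice word
  position 21–23: voice voice word
  position 24–26: voice voice word

3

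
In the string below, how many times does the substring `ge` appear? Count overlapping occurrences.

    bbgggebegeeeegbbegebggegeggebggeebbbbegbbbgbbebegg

Sliding a length-2 window over the 50 characters (49 positions):
  position 5–6: ge
  position 9–10: ge
  position 18–19: ge
  position 22–23: ge
  position 24–25: ge
  position 27–28: ge
  position 31–32: ge

7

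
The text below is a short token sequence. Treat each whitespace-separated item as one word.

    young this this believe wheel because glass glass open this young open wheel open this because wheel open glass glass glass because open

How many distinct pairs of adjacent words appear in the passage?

18

23 tokens → 22 bigram windows in total.
Repeated bigrams (each contributes count−1 duplicates):
  glass glass: 3
  open this: 2
  wheel open: 2
4 duplicate windows → 22 − 4 = 18 distinct.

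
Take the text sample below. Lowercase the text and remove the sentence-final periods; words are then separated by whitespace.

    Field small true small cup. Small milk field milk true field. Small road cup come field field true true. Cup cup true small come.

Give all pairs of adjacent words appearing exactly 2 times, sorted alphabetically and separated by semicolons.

Bigram counts meeting the condition (exactly 2 times):
  field small: 2
  true small: 2

field small; true small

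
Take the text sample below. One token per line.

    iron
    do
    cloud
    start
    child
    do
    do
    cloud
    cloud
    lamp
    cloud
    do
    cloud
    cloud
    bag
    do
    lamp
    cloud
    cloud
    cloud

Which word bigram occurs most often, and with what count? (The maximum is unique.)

"cloud cloud", 4 times

Bigram frequencies (highest first):
  cloud cloud: 4
  do cloud: 3
  lamp cloud: 2
  iron do: 1
  cloud start: 1
  start child: 1
  … (7 more, each ≤ 1)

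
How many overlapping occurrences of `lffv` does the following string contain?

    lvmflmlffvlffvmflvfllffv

Sliding a length-4 window over the 24 characters (21 positions):
  position 7–10: lffv
  position 11–14: lffv
  position 21–24: lffv

3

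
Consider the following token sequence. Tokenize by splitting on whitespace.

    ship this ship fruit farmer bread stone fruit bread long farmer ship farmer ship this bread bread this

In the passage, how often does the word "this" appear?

Scanning the 18 tokens for "this":
  position 2: this
  position 15: this
  position 18: this

3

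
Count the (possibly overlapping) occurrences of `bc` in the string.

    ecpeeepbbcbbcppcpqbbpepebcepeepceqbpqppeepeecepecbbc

Sliding a length-2 window over the 52 characters (51 positions):
  position 9–10: bc
  position 12–13: bc
  position 25–26: bc
  position 51–52: bc

4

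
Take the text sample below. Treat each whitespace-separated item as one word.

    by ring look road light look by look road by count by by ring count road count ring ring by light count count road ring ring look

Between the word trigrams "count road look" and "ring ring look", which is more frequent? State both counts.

"ring ring look" (1 vs 0)

"count road look": 0 occurrences
"ring ring look": 1 occurrence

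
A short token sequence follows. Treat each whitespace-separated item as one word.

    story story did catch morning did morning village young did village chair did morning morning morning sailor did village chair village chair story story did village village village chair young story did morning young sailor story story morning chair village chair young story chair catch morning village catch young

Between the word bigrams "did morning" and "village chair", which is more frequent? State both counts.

"village chair" (5 vs 3)

"did morning": 3 occurrences
"village chair": 5 occurrences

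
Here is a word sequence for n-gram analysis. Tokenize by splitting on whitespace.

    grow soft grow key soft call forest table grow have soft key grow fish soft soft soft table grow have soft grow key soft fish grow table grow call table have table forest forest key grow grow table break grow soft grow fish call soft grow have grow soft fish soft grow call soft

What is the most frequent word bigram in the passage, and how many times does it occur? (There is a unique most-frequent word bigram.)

"soft grow", 5 times

Bigram frequencies (highest first):
  soft grow: 5
  grow soft: 3
  table grow: 3
  grow have: 3
  grow key: 2
  key soft: 2
  … (26 more, each ≤ 2)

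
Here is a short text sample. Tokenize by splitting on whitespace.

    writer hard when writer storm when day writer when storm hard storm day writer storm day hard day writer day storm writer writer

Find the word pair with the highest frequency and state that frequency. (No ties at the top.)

Bigram frequencies (highest first):
  day writer: 3
  writer storm: 2
  storm day: 2
  writer hard: 1
  hard when: 1
  when writer: 1
  … (12 more, each ≤ 1)

"day writer", 3 times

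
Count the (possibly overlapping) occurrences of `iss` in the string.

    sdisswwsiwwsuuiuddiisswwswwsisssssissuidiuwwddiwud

Sliding a length-3 window over the 50 characters (48 positions):
  position 3–5: iss
  position 20–22: iss
  position 29–31: iss
  position 35–37: iss

4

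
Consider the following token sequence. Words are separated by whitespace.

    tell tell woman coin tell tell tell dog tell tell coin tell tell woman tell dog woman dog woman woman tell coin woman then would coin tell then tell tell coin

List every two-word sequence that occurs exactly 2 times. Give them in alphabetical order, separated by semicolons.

dog woman; tell dog; tell woman; woman tell

Bigram counts meeting the condition (exactly 2 times):
  dog woman: 2
  tell dog: 2
  tell woman: 2
  woman tell: 2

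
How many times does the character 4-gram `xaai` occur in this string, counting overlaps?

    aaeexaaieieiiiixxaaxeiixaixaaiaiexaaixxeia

3

Sliding a length-4 window over the 42 characters (39 positions):
  position 5–8: xaai
  position 27–30: xaai
  position 34–37: xaai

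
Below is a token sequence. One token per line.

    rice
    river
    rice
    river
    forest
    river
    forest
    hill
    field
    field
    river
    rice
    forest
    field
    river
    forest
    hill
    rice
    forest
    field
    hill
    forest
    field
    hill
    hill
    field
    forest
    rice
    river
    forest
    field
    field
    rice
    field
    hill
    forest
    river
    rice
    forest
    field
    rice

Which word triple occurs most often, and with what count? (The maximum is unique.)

"rice forest field", 3 times

Trigram frequencies (highest first):
  rice forest field: 3
  rice river forest: 2
  river forest hill: 2
  river rice forest: 2
  forest field hill: 2
  field hill forest: 2
  … (26 more, each ≤ 1)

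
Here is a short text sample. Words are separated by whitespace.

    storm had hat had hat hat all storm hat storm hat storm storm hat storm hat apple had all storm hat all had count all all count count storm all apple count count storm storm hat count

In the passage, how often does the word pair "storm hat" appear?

Scanning the 36 overlapping bigram windows for "storm hat":
  position 8–9: storm hat
  position 10–11: storm hat
  position 13–14: storm hat
  position 15–16: storm hat
  position 20–21: storm hat
  position 35–36: storm hat

6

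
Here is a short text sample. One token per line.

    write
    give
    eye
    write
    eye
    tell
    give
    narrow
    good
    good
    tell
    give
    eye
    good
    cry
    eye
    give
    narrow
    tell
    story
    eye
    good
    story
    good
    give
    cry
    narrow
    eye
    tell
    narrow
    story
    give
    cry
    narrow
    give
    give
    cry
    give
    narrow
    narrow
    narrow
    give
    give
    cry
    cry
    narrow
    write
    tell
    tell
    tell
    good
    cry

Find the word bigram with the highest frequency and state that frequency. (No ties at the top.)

"give cry", 4 times

Bigram frequencies (highest first):
  give cry: 4
  give narrow: 3
  cry narrow: 3
  give eye: 2
  eye tell: 2
  tell give: 2
  … (29 more, each ≤ 2)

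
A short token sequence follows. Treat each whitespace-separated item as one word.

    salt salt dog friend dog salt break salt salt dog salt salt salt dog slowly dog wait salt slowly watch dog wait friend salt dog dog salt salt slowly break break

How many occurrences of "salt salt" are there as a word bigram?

Scanning the 30 overlapping bigram windows for "salt salt":
  position 1–2: salt salt
  position 8–9: salt salt
  position 11–12: salt salt
  position 12–13: salt salt
  position 27–28: salt salt

5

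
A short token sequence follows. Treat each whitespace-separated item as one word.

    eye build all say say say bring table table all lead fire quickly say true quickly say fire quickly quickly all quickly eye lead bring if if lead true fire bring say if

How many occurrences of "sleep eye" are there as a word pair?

Scanning the 32 overlapping bigram windows for "sleep eye":
  (none found)

0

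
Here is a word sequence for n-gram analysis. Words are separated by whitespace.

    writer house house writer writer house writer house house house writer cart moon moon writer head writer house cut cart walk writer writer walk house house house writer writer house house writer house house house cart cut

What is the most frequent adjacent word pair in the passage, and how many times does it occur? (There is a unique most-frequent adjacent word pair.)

"house house", 8 times

Bigram frequencies (highest first):
  house house: 8
  writer house: 6
  house writer: 5
  writer writer: 3
  writer cart: 1
  cart moon: 1
  … (12 more, each ≤ 1)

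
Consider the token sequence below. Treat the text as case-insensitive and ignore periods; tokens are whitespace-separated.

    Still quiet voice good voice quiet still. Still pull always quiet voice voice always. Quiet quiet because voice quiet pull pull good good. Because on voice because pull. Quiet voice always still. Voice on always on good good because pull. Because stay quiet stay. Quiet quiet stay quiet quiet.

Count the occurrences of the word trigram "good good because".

Scanning the 47 overlapping trigram windows for "good good because":
  position 22–24: good good because
  position 37–39: good good because

2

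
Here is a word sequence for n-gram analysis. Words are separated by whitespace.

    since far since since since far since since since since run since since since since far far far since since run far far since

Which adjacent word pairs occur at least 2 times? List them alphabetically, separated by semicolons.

Bigram counts meeting the condition (at least 2 times):
  far far: 3
  far since: 4
  since far: 3
  since run: 2
  since since: 9

far far; far since; since far; since run; since since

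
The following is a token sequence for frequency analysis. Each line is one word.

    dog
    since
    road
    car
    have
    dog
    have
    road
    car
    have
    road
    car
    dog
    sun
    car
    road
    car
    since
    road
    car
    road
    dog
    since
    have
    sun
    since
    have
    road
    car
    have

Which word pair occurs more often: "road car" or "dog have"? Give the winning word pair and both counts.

"road car": 6 occurrences
"dog have": 1 occurrence

"road car" (6 vs 1)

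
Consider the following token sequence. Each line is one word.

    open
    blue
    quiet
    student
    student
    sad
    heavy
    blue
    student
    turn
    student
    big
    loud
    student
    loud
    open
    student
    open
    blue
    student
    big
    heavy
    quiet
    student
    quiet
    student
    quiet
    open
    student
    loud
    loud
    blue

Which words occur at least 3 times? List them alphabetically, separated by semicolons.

blue; loud; open; quiet; student

Unigram counts meeting the condition (at least 3 times):
  blue: 4
  loud: 4
  open: 4
  quiet: 4
  student: 10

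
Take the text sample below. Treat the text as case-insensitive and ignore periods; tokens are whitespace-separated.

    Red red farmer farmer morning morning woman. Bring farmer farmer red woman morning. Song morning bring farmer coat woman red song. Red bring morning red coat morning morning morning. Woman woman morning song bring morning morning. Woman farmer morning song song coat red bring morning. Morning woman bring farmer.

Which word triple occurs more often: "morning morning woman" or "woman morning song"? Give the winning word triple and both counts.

"morning morning woman" (4 vs 2)

"morning morning woman": 4 occurrences
"woman morning song": 2 occurrences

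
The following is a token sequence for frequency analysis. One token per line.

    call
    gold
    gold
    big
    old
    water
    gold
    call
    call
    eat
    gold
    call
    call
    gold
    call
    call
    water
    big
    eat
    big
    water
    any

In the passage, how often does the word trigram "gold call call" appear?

3

Scanning the 20 overlapping trigram windows for "gold call call":
  position 7–9: gold call call
  position 11–13: gold call call
  position 14–16: gold call call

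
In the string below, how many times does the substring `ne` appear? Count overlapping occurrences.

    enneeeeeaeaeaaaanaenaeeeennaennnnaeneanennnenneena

5

Sliding a length-2 window over the 50 characters (49 positions):
  position 3–4: ne
  position 36–37: ne
  position 39–40: ne
  position 43–44: ne
  position 46–47: ne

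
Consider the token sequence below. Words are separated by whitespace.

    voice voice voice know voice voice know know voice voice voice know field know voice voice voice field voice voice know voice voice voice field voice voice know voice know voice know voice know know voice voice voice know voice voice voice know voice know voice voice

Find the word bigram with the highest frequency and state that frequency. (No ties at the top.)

"voice voice", 16 times

Bigram frequencies (highest first):
  voice voice: 16
  voice know: 11
  know voice: 11
  know know: 2
  voice field: 2
  field voice: 2
  … (2 more, each ≤ 1)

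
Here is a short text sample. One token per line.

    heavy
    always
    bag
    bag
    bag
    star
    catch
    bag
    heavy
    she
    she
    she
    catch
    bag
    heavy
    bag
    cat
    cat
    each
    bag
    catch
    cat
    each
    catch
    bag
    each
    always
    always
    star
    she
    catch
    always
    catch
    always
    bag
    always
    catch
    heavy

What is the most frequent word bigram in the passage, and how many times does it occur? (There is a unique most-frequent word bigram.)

"catch bag", 3 times

Bigram frequencies (highest first):
  catch bag: 3
  always bag: 2
  bag bag: 2
  bag heavy: 2
  she she: 2
  she catch: 2
  … (21 more, each ≤ 2)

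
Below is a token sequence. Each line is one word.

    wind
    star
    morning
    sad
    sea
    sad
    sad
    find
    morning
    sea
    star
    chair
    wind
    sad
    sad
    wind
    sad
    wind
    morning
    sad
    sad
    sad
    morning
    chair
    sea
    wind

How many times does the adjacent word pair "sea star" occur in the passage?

Scanning the 25 overlapping bigram windows for "sea star":
  position 10–11: sea star

1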